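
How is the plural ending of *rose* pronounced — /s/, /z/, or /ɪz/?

/ɪz/

The stem *rose* ends in a sibilant (/s, z, ʃ, ʒ, tʃ, dʒ/).
The plural suffix surfaces as /ɪz/ after sibilants, /s/ after other voiceless consonants, and /z/ after other voiced sounds.
So the plural -s on *rose* is pronounced /ɪz/.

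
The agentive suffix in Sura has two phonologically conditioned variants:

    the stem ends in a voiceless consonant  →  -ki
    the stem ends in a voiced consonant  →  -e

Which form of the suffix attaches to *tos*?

-ki

*tos* — final consonant /s/ (voiceless) → -ki.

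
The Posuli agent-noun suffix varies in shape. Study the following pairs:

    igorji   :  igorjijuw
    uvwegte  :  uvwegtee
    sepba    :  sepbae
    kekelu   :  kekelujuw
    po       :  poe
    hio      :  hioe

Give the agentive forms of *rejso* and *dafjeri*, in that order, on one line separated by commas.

The alternation tracks the last vowel of the stem — -juw when the last vowel of the stem is a high vowel (*igorji*, *kekelu*); -e when the last vowel of the stem is a non-high vowel (*uvwegte*, *sepba*, *po*, *hio*).
The last vowel of *rejso* is /o/, which is a non-high vowel, so the suffix is -e, giving *rejsoe*.
Since the last vowel of *dafjeri* is /i/ (a high vowel), it takes -juw, giving *dafjerijuw*.

rejsoe, dafjerijuw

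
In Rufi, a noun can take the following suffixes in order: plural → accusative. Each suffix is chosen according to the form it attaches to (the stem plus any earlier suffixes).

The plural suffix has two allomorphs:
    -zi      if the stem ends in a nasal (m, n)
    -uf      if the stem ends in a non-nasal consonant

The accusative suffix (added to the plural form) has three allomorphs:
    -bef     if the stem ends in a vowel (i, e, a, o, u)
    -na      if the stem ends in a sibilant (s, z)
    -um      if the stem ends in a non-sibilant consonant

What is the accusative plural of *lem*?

lemzibef

*lem*: final consonant = /m/, a nasal → -zi → *lemzi*.
The final sound of the plural form *lemzi* is /i/, which is a vowel, so the accusative suffix is -bef, giving *lemzibef*.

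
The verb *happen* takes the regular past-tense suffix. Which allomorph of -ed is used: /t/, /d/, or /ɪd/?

/d/

The stem *happen* ends in a voiced sound other than /d/.
The -ed suffix is realized as /ɪd/ after /t, d/; as /t/ after other voiceless consonants; and as /d/ after other voiced sounds.
So -ed on *happen* is pronounced /d/.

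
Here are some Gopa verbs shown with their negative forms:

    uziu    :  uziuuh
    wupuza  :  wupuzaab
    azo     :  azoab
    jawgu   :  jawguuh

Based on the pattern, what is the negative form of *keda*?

kedaab

Looking at the last vowel of each stem: -uh when the last vowel of the stem is a high vowel (*uziu*, *jawgu*); -ab when the last vowel of the stem is a non-high vowel (*wupuza*, *azo*).
Since the last vowel of *keda* is /a/ (a non-high vowel), it takes -ab, giving *kedaab*.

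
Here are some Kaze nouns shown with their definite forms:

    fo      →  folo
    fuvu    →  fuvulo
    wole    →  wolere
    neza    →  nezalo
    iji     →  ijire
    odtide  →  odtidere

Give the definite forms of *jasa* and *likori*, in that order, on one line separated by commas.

jasalo, likorire

Looking at the last vowel of each stem: -re when the last vowel of the stem is a front vowel (*wole*, *iji*, *odtide*); -lo when the last vowel of the stem is a back vowel (*fo*, *fuvu*, *neza*).
Since the last vowel of *jasa* is /a/ (a back vowel), it takes -lo, giving *jasalo*.
The last vowel of *likori* is /i/, which is a front vowel, so the suffix is -re, giving *likorire*.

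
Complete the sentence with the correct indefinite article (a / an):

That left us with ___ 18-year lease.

an

The indefinite article is chosen by the initial *sound* of the following word, not its spelling.
The number *18* is spoken "eighteen", beginning with /ˌeɪˈtiːn/ — a vowel sound.
So the article is *an*: That left us with an 18-year lease.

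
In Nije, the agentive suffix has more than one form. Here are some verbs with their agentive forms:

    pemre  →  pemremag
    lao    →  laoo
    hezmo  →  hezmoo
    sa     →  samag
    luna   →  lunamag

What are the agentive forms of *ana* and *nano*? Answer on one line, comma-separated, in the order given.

anamag, nanoo

The suffix is conditioned by the last vowel: -o when the last vowel of the stem is a rounded vowel (*lao*, *hezmo*); -mag when the last vowel of the stem is an unrounded vowel (*pemre*, *sa*, *luna*).
Since the last vowel of *ana* is /a/ (an unrounded vowel), it takes -mag, giving *anamag*.
*nano* — last vowel /o/ (a rounded vowel) → -o → *nanoo*.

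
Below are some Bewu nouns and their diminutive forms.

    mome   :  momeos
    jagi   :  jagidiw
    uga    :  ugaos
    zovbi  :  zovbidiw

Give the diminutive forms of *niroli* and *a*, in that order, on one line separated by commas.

The suffix is conditioned by the last vowel: -diw when the last vowel of the stem is a high vowel (*jagi*, *zovbi*); -os when the last vowel of the stem is a non-high vowel (*mome*, *uga*).
*niroli*: last vowel = /i/, a high vowel → -diw → *nirolidiw*.
*a* — last vowel /a/ (a non-high vowel) → -os → *aos*.

nirolidiw, aos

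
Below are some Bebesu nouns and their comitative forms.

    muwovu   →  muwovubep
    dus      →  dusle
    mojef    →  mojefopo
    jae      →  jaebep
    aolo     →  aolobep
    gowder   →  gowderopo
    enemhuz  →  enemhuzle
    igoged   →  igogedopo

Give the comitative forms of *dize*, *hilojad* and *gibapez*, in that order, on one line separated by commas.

dizebep, hilojadopo, gibapezle

Looking at the final sound of each stem: -le when the stem ends in a sibilant (*dus*, *enemhuz*); -opo when the stem ends in a non-sibilant consonant (*mojef*, *gowder*, *igoged*); -bep when the stem ends in a vowel (*muwovu*, *jae*, *aolo*).
*dize* — final sound /e/ (a vowel) → -bep → *dizebep*.
*hilojad*: final sound = /d/, a non-sibilant consonant → -opo → *hilojadopo*.
Since the final sound of *gibapez* is /z/ (a sibilant), it takes -le, giving *gibapezle*.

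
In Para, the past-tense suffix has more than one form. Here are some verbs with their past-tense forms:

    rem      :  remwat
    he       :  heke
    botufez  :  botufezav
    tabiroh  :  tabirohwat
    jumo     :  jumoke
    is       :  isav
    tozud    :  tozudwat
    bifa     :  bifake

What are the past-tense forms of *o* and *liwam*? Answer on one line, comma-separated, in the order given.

oke, liwamwat

The alternation tracks the final sound of the stem — -av when the stem ends in a sibilant (*botufez*, *is*); -wat when the stem ends in a non-sibilant consonant (*rem*, *tabiroh*, *tozud*); -ke when the stem ends in a vowel (*he*, *jumo*, *bifa*).
Since the final sound of *o* is /o/ (a vowel), it takes -ke, giving *oke*.
Since the final sound of *liwam* is /m/ (a non-sibilant consonant), it takes -wat, giving *liwamwat*.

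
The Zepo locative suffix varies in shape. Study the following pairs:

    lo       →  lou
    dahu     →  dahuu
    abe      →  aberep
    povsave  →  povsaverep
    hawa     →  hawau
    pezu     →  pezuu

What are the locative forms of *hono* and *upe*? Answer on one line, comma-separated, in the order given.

The pattern is front/back vowel harmony: -rep when the last vowel of the stem is a front vowel (*abe*, *povsave*); -u when the last vowel of the stem is a back vowel (*lo*, *dahu*, *hawa*, *pezu*).
*hono*: last vowel = /o/, a back vowel → -u → *honou*.
*upe*: last vowel = /e/, a front vowel → -rep → *uperep*.

honou, uperep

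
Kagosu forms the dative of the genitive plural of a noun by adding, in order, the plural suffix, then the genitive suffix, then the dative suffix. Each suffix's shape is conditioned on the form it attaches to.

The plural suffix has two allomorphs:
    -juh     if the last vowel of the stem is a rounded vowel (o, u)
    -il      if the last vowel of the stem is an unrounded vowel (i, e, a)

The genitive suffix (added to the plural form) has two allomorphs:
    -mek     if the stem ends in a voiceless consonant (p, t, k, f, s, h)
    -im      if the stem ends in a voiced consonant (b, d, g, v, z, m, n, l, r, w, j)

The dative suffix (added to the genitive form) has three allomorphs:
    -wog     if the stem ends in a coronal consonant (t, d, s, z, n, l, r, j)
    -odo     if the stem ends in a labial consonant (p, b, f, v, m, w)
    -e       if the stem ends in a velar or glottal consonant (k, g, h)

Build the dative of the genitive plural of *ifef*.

*ifef* — last vowel /e/ (an unrounded vowel) → -il → *ifefil*.
The plural form *ifefil*: final consonant = /l/, voiced → -im → *ifefilim*.
The genitive form *ifefilim*: final consonant = /m/, labial → -odo → *ifefilimodo*.

ifefilimodo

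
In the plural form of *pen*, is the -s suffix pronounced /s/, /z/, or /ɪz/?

/z/

The stem *pen* ends in a voiced non-sibilant sound.
The plural suffix surfaces as /ɪz/ after sibilants, /s/ after other voiceless consonants, and /z/ after other voiced sounds.
So the plural -s on *pen* is pronounced /z/.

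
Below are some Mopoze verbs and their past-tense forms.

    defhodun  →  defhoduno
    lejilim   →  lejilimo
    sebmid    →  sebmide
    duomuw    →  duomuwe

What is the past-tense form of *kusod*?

kusode

The suffix is conditioned by the final consonant: -o when the stem ends in a nasal (*defhodun*, *lejilim*); -e when the stem ends in a non-nasal consonant (*sebmid*, *duomuw*).
*kusod* — final consonant /d/ (non-nasal) → -e → *kusode*.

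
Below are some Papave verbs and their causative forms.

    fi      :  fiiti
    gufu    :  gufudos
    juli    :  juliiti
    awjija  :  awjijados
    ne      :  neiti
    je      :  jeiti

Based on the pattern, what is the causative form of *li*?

The suffix is conditioned by the last vowel: -iti when the last vowel of the stem is a front vowel (*fi*, *juli*, *ne*, *je*); -dos when the last vowel of the stem is a back vowel (*gufu*, *awjija*).
*li* — last vowel /i/ (a front vowel) → -iti → *liiti*.

liiti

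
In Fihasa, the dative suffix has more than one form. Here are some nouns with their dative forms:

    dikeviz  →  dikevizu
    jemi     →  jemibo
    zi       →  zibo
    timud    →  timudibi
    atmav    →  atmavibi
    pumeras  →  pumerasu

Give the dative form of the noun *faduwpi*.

The pattern is sibilance of the final sound: -u when the stem ends in a sibilant (*dikeviz*, *pumeras*); -ibi when the stem ends in a non-sibilant consonant (*timud*, *atmav*); -bo when the stem ends in a vowel (*jemi*, *zi*).
*faduwpi* — final sound /i/ (a vowel) → -bo → *faduwpibo*.

faduwpibo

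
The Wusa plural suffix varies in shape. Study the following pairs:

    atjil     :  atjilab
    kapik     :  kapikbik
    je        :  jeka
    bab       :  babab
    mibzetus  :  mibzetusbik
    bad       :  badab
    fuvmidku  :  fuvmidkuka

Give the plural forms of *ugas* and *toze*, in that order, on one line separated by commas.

ugasbik, tozeka

The alternation tracks the final sound of the stem — -bik when the stem ends in a voiceless consonant (*kapik*, *mibzetus*); -ab when the stem ends in a voiced consonant (*atjil*, *bab*, *bad*); -ka when the stem ends in a vowel (*je*, *fuvmidku*).
Since the final sound of *ugas* is /s/ (a voiceless consonant), it takes -bik, giving *ugasbik*.
*toze* — final sound /e/ (a vowel) → -ka → *tozeka*.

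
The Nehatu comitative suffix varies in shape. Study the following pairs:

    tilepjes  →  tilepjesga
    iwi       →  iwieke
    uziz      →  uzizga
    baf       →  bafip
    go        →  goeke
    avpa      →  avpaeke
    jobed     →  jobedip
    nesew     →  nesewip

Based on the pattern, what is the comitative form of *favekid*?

Looking at the final sound of each stem: -ga when the stem ends in a sibilant (*tilepjes*, *uziz*); -ip when the stem ends in a non-sibilant consonant (*baf*, *jobed*, *nesew*); -eke when the stem ends in a vowel (*iwi*, *go*, *avpa*).
*favekid* — final sound /d/ (a non-sibilant consonant) → -ip → *favekidip*.

favekidip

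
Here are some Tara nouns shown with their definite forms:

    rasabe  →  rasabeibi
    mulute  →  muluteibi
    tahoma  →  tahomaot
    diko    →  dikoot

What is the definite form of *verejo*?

verejoot

The suffix is conditioned by the last vowel: -ibi when the last vowel of the stem is a front vowel (*rasabe*, *mulute*); -ot when the last vowel of the stem is a back vowel (*tahoma*, *diko*).
Since the last vowel of *verejo* is /o/ (a back vowel), it takes -ot, giving *verejoot*.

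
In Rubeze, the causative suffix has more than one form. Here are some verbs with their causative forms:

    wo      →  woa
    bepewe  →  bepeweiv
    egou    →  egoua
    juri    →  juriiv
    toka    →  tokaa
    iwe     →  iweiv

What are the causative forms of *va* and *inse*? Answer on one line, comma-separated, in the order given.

vaa, inseiv

The alternation tracks the last vowel of the stem — -iv when the last vowel of the stem is a front vowel (*bepewe*, *juri*, *iwe*); -a when the last vowel of the stem is a back vowel (*wo*, *egou*, *toka*).
*va*: last vowel = /a/, a back vowel → -a → *vaa*.
The last vowel of *inse* is /e/, which is a front vowel, so the suffix is -iv, giving *inseiv*.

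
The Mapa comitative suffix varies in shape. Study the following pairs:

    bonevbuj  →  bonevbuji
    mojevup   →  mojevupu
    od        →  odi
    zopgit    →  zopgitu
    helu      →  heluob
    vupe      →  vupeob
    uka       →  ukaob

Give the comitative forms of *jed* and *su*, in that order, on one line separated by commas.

jedi, suob

The suffix is conditioned by the final sound: -u when the stem ends in a voiceless consonant (*mojevup*, *zopgit*); -i when the stem ends in a voiced consonant (*bonevbuj*, *od*); -ob when the stem ends in a vowel (*helu*, *vupe*, *uka*).
*jed* — final sound /d/ (a voiced consonant) → -i → *jedi*.
*su* — final sound /u/ (a vowel) → -ob → *suob*.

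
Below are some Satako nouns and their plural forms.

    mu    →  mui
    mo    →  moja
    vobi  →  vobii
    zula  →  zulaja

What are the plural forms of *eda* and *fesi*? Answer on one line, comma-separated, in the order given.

The suffix is conditioned by the last vowel: -i when the last vowel of the stem is a high vowel (*mu*, *vobi*); -ja when the last vowel of the stem is a non-high vowel (*mo*, *zula*).
*eda* — last vowel /a/ (a non-high vowel) → -ja → *edaja*.
Since the last vowel of *fesi* is /i/ (a high vowel), it takes -i, giving *fesii*.

edaja, fesii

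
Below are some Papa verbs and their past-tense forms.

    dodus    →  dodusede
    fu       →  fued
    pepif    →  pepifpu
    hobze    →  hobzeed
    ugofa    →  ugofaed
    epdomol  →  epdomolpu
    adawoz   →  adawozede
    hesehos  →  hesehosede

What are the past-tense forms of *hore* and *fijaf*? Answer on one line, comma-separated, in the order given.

The pattern is sibilance of the final sound: -ede when the stem ends in a sibilant (*dodus*, *adawoz*, *hesehos*); -pu when the stem ends in a non-sibilant consonant (*pepif*, *epdomol*); -ed when the stem ends in a vowel (*fu*, *hobze*, *ugofa*).
Since the final sound of *hore* is /e/ (a vowel), it takes -ed, giving *horeed*.
*fijaf* — final sound /f/ (a non-sibilant consonant) → -pu → *fijafpu*.

horeed, fijafpu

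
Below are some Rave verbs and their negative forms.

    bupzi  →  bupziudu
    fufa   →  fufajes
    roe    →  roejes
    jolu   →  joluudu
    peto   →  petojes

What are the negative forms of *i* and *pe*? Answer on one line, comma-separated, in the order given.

The pattern is height harmony: -udu when the last vowel of the stem is a high vowel (*bupzi*, *jolu*); -jes when the last vowel of the stem is a non-high vowel (*fufa*, *roe*, *peto*).
*i*: last vowel = /i/, a high vowel → -udu → *iudu*.
*pe*: last vowel = /e/, a non-high vowel → -jes → *pejes*.

iudu, pejes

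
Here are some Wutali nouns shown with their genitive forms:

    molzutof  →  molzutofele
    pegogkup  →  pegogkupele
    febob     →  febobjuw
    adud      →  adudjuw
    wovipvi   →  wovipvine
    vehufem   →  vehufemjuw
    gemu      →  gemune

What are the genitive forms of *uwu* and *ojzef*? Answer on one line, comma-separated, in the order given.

uwune, ojzefele

The suffix is conditioned by the final sound: -ele when the stem ends in a voiceless consonant (*molzutof*, *pegogkup*); -juw when the stem ends in a voiced consonant (*febob*, *adud*, *vehufem*); -ne when the stem ends in a vowel (*wovipvi*, *gemu*).
Since the final sound of *uwu* is /u/ (a vowel), it takes -ne, giving *uwune*.
*ojzef*: final sound = /f/, a voiceless consonant → -ele → *ojzefele*.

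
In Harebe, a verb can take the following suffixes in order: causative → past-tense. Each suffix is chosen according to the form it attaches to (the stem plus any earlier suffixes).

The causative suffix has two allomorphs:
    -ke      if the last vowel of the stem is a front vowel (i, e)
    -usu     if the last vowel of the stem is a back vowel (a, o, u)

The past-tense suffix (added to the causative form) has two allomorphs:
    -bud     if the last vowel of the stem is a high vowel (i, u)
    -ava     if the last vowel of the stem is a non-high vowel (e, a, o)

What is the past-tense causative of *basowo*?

basowousubud

*basowo* — last vowel /o/ (a back vowel) → -usu → *basowousu*.
The causative form *basowousu*: last vowel = /u/, a high vowel → -bud → *basowousubud*.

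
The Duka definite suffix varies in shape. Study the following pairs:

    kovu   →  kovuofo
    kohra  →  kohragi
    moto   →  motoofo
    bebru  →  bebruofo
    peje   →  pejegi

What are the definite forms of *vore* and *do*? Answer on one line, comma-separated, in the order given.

Looking at the last vowel of each stem: -ofo when the last vowel of the stem is a rounded vowel (*kovu*, *moto*, *bebru*); -gi when the last vowel of the stem is an unrounded vowel (*kohra*, *peje*).
The last vowel of *vore* is /e/, which is an unrounded vowel, so the suffix is -gi, giving *voregi*.
*do*: last vowel = /o/, a rounded vowel → -ofo → *doofo*.

voregi, doofo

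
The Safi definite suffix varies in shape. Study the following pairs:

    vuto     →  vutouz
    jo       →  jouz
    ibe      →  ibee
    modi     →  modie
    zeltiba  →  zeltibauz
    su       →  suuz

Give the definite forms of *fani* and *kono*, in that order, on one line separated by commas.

fanie, konouz

The alternation tracks the last vowel of the stem — -e when the last vowel of the stem is a front vowel (*ibe*, *modi*); -uz when the last vowel of the stem is a back vowel (*vuto*, *jo*, *zeltiba*, *su*).
*fani*: last vowel = /i/, a front vowel → -e → *fanie*.
The last vowel of *kono* is /o/, which is a back vowel, so the suffix is -uz, giving *konouz*.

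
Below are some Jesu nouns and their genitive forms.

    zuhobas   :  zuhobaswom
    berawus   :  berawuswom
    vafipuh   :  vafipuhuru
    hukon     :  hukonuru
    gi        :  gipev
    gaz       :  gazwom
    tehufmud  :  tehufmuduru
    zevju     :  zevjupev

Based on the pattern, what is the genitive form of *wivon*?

wivonuru

Looking at the final sound of each stem: -wom when the stem ends in a sibilant (*zuhobas*, *berawus*, *gaz*); -uru when the stem ends in a non-sibilant consonant (*vafipuh*, *hukon*, *tehufmud*); -pev when the stem ends in a vowel (*gi*, *zevju*).
*wivon*: final sound = /n/, a non-sibilant consonant → -uru → *wivonuru*.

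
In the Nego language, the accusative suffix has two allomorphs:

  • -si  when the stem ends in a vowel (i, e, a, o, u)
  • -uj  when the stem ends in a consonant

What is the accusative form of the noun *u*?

*u*: final sound = /u/, a vowel → -si → *usi*.

usi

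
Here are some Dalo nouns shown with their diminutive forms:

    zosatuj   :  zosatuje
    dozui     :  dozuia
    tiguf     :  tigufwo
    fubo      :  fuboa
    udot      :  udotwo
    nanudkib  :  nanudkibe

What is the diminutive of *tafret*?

Looking at the final sound of each stem: -wo when the stem ends in a voiceless consonant (*tiguf*, *udot*); -e when the stem ends in a voiced consonant (*zosatuj*, *nanudkib*); -a when the stem ends in a vowel (*dozui*, *fubo*).
The final sound of *tafret* is /t/, which is a voiceless consonant, so the suffix is -wo, giving *tafretwo*.

tafretwo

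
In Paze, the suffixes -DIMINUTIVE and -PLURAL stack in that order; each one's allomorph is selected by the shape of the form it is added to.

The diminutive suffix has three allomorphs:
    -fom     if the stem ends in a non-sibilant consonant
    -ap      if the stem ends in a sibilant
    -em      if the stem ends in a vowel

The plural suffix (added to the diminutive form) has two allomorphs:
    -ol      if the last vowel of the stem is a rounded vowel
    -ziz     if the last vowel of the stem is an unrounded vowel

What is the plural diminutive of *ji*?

jiemziz

*ji*: final sound = /i/, a vowel → -em → *jiem*.
Since the last vowel of the diminutive form *jiem* is /e/ (an unrounded vowel), it takes -ziz, giving *jiemziz*.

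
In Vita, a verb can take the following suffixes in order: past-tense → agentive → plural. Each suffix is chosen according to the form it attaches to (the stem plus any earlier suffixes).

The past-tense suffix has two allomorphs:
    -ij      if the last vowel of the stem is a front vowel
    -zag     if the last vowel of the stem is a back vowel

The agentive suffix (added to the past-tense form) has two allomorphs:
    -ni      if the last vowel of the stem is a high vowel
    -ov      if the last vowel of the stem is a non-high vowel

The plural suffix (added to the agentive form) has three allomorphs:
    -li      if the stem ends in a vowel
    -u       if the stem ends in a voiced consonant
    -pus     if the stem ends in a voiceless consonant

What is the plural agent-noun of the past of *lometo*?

lometozagovu

The last vowel of *lometo* is /o/, which is a back vowel, so the past-tense suffix is -zag, giving *lometozag*.
The past-tense form *lometozag* — last vowel /a/ (a non-high vowel) → -ov → *lometozagov*.
The agentive form *lometozagov* — final sound /v/ (a voiced consonant) → -u → *lometozagovu*.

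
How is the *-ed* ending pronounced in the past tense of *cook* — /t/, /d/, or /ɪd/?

/t/

The stem *cook* ends in a voiceless consonant other than /t/.
The -ed suffix is realized as /ɪd/ after /t, d/; as /t/ after other voiceless consonants; and as /d/ after other voiced sounds.
So -ed on *cook* is pronounced /t/.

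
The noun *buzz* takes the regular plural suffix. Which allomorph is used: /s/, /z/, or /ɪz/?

/ɪz/

The stem *buzz* ends in a sibilant (/s, z, ʃ, ʒ, tʃ, dʒ/).
The plural suffix surfaces as /ɪz/ after sibilants, /s/ after other voiceless consonants, and /z/ after other voiced sounds.
So the plural -s on *buzz* is pronounced /ɪz/.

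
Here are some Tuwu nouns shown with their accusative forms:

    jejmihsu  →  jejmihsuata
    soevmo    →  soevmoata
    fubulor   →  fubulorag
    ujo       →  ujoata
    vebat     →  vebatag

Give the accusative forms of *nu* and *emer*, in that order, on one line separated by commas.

nuata, emerag

The alternation tracks the final sound of the stem — -ag when the stem ends in a consonant (*fubulor*, *vebat*); -ata when the stem ends in a vowel (*jejmihsu*, *soevmo*, *ujo*).
*nu*: final sound = /u/, a vowel → -ata → *nuata*.
*emer*: final sound = /r/, a consonant → -ag → *emerag*.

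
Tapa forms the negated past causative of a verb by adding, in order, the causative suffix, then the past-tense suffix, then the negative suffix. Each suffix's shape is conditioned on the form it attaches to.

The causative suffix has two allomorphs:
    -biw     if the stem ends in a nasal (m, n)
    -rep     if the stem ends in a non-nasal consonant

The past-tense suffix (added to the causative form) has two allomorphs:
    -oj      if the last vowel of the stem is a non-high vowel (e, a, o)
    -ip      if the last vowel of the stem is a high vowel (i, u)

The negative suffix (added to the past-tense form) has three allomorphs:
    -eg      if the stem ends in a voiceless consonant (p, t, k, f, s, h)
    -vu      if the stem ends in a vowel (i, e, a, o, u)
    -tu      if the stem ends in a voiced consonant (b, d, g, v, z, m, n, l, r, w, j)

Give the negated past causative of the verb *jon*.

jonbiwipeg

The final consonant of *jon* is /n/, which is a nasal, so the causative suffix is -biw, giving *jonbiw*.
The causative form *jonbiw* — last vowel /i/ (a high vowel) → -ip → *jonbiwip*.
The past-tense form *jonbiwip*: final sound = /p/, a voiceless consonant → -eg → *jonbiwipeg*.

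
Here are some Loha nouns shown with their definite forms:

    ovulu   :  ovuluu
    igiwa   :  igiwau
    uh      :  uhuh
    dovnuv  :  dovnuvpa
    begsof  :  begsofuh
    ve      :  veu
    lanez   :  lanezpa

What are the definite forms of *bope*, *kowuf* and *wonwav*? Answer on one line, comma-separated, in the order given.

bopeu, kowufuh, wonwavpa

The pattern is voicing of the final sound: -uh when the stem ends in a voiceless consonant (*uh*, *begsof*); -pa when the stem ends in a voiced consonant (*dovnuv*, *lanez*); -u when the stem ends in a vowel (*ovulu*, *igiwa*, *ve*).
The final sound of *bope* is /e/, which is a vowel, so the suffix is -u, giving *bopeu*.
The final sound of *kowuf* is /f/, which is a voiceless consonant, so the suffix is -uh, giving *kowufuh*.
*wonwav*: final sound = /v/, a voiced consonant → -pa → *wonwavpa*.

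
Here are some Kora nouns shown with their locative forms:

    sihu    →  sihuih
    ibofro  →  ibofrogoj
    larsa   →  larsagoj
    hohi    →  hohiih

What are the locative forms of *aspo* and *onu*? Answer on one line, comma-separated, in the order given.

aspogoj, onuih

Looking at the last vowel of each stem: -ih when the last vowel of the stem is a high vowel (*sihu*, *hohi*); -goj when the last vowel of the stem is a non-high vowel (*ibofro*, *larsa*).
Since the last vowel of *aspo* is /o/ (a non-high vowel), it takes -goj, giving *aspogoj*.
Since the last vowel of *onu* is /u/ (a high vowel), it takes -ih, giving *onuih*.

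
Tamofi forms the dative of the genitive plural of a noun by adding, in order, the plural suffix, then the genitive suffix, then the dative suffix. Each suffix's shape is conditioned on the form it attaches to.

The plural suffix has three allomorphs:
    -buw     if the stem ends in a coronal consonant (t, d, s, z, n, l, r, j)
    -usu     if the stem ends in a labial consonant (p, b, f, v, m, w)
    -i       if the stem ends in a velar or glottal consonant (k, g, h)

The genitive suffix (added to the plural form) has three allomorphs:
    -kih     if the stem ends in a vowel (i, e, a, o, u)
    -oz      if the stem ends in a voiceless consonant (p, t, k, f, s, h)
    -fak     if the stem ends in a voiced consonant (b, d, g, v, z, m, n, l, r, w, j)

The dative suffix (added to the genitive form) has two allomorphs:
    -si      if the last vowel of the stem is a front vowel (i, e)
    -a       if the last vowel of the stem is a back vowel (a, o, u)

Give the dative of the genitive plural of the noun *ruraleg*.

*ruraleg*: final consonant = /g/, velar/glottal → -i → *ruralegi*.
The plural form *ruralegi* — final sound /i/ (a vowel) → -kih → *ruralegikih*.
The genitive form *ruralegikih*: last vowel = /i/, a front vowel → -si → *ruralegikihsi*.

ruralegikihsi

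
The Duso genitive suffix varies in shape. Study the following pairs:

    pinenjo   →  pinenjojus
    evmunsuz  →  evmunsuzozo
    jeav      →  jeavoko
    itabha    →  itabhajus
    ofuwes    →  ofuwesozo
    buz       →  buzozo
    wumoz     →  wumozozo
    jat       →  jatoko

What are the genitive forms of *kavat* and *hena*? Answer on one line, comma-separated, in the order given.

The pattern is sibilance of the final sound: -ozo when the stem ends in a sibilant (*evmunsuz*, *ofuwes*, *buz*, *wumoz*); -oko when the stem ends in a non-sibilant consonant (*jeav*, *jat*); -jus when the stem ends in a vowel (*pinenjo*, *itabha*).
The final sound of *kavat* is /t/, which is a non-sibilant consonant, so the suffix is -oko, giving *kavatoko*.
*hena*: final sound = /a/, a vowel → -jus → *henajus*.

kavatoko, henajus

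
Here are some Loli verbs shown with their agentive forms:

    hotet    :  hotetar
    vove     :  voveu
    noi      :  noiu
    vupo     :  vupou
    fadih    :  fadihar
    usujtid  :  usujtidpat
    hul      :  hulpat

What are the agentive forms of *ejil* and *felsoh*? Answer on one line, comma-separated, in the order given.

ejilpat, felsohar

The alternation tracks the final sound of the stem — -ar when the stem ends in a voiceless consonant (*hotet*, *fadih*); -pat when the stem ends in a voiced consonant (*usujtid*, *hul*); -u when the stem ends in a vowel (*vove*, *noi*, *vupo*).
*ejil*: final sound = /l/, a voiced consonant → -pat → *ejilpat*.
Since the final sound of *felsoh* is /h/ (a voiceless consonant), it takes -ar, giving *felsohar*.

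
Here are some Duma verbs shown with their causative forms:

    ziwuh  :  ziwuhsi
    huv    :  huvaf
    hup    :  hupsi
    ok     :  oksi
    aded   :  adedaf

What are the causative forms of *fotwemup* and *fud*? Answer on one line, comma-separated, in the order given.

The pattern is voicing of the final consonant: -si when the stem ends in a voiceless consonant (*ziwuh*, *hup*, *ok*); -af when the stem ends in a voiced consonant (*huv*, *aded*).
*fotwemup*: final consonant = /p/, voiceless → -si → *fotwemupsi*.
*fud* — final consonant /d/ (voiced) → -af → *fudaf*.

fotwemupsi, fudaf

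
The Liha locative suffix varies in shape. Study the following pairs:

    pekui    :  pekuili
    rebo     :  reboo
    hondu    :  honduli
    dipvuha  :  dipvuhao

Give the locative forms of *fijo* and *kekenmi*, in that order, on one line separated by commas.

The suffix is conditioned by the last vowel: -li when the last vowel of the stem is a high vowel (*pekui*, *hondu*); -o when the last vowel of the stem is a non-high vowel (*rebo*, *dipvuha*).
*fijo*: last vowel = /o/, a non-high vowel → -o → *fijoo*.
Since the last vowel of *kekenmi* is /i/ (a high vowel), it takes -li, giving *kekenmili*.

fijoo, kekenmili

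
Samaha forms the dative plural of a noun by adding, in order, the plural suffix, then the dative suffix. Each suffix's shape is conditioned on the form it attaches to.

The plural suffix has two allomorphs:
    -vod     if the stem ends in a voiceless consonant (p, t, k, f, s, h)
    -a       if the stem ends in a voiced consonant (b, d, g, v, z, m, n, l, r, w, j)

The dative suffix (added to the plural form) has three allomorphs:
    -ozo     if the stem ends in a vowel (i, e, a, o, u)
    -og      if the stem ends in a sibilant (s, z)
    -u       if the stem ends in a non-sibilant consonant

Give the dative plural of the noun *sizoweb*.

sizowebaozo

Since the final consonant of *sizoweb* is /b/ (voiced), it takes -a, giving *sizoweba*.
The final sound of the plural form *sizoweba* is /a/, which is a vowel, so the dative suffix is -ozo, giving *sizowebaozo*.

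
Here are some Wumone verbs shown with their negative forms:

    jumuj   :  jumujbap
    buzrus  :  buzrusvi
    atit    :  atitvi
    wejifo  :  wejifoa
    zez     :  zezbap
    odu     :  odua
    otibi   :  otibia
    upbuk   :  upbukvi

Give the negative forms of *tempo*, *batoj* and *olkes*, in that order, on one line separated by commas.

tempoa, batojbap, olkesvi

The alternation tracks the final sound of the stem — -vi when the stem ends in a voiceless consonant (*buzrus*, *atit*, *upbuk*); -bap when the stem ends in a voiced consonant (*jumuj*, *zez*); -a when the stem ends in a vowel (*wejifo*, *odu*, *otibi*).
*tempo*: final sound = /o/, a vowel → -a → *tempoa*.
*batoj*: final sound = /j/, a voiced consonant → -bap → *batojbap*.
Since the final sound of *olkes* is /s/ (a voiceless consonant), it takes -vi, giving *olkesvi*.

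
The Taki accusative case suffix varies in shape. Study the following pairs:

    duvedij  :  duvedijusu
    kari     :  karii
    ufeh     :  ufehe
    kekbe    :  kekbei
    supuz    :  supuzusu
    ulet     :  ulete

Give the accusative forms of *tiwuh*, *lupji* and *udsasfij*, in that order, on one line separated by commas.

tiwuhe, lupjii, udsasfijusu

The alternation tracks the final sound of the stem — -e when the stem ends in a voiceless consonant (*ufeh*, *ulet*); -usu when the stem ends in a voiced consonant (*duvedij*, *supuz*); -i when the stem ends in a vowel (*kari*, *kekbe*).
*tiwuh*: final sound = /h/, a voiceless consonant → -e → *tiwuhe*.
*lupji*: final sound = /i/, a vowel → -i → *lupjii*.
*udsasfij* — final sound /j/ (a voiced consonant) → -usu → *udsasfijusu*.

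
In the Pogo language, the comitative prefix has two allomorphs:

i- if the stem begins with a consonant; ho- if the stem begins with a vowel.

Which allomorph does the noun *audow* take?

*audow* — first sound /a/ (a vowel) → ho-.

ho-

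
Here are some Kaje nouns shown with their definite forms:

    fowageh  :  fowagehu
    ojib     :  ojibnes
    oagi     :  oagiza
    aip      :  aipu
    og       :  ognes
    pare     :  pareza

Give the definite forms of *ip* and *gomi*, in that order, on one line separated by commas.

ipu, gomiza

The pattern is voicing of the final sound: -u when the stem ends in a voiceless consonant (*fowageh*, *aip*); -nes when the stem ends in a voiced consonant (*ojib*, *og*); -za when the stem ends in a vowel (*oagi*, *pare*).
*ip* — final sound /p/ (a voiceless consonant) → -u → *ipu*.
*gomi*: final sound = /i/, a vowel → -za → *gomiza*.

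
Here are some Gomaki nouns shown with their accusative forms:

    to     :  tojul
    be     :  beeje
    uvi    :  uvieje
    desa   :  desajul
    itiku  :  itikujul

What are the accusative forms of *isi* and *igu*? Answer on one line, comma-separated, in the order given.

The pattern is front/back vowel harmony: -eje when the last vowel of the stem is a front vowel (*be*, *uvi*); -jul when the last vowel of the stem is a back vowel (*to*, *desa*, *itiku*).
*isi* — last vowel /i/ (a front vowel) → -eje → *isieje*.
The last vowel of *igu* is /u/, which is a back vowel, so the suffix is -jul, giving *igujul*.

isieje, igujul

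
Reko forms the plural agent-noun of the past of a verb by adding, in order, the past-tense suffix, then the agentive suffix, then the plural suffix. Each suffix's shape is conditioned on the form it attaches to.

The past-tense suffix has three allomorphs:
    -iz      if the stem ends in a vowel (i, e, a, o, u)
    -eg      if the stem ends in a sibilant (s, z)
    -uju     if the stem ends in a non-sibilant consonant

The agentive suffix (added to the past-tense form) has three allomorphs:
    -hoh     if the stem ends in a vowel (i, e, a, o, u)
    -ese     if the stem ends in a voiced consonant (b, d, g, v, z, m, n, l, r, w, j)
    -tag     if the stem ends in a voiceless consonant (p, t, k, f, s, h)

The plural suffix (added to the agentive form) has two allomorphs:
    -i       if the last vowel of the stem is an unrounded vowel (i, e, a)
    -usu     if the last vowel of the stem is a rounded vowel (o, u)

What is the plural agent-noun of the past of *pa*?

The final sound of *pa* is /a/, which is a vowel, so the past-tense suffix is -iz, giving *paiz*.
The past-tense form *paiz*: final sound = /z/, a voiced consonant → -ese → *paizese*.
The agentive form *paizese* — last vowel /e/ (an unrounded vowel) → -i → *paizesei*.

paizesei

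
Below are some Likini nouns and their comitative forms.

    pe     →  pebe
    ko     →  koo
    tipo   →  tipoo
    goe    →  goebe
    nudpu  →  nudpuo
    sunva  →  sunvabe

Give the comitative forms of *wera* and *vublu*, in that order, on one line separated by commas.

werabe, vubluo

The suffix is conditioned by the last vowel: -o when the last vowel of the stem is a rounded vowel (*ko*, *tipo*, *nudpu*); -be when the last vowel of the stem is an unrounded vowel (*pe*, *goe*, *sunva*).
*wera* — last vowel /a/ (an unrounded vowel) → -be → *werabe*.
Since the last vowel of *vublu* is /u/ (a rounded vowel), it takes -o, giving *vubluo*.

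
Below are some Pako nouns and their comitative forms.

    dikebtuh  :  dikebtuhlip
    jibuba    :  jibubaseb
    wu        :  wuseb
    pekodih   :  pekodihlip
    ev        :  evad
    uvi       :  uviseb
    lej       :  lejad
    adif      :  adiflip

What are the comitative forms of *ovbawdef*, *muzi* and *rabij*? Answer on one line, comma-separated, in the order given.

The alternation tracks the final sound of the stem — -lip when the stem ends in a voiceless consonant (*dikebtuh*, *pekodih*, *adif*); -ad when the stem ends in a voiced consonant (*ev*, *lej*); -seb when the stem ends in a vowel (*jibuba*, *wu*, *uvi*).
Since the final sound of *ovbawdef* is /f/ (a voiceless consonant), it takes -lip, giving *ovbawdeflip*.
Since the final sound of *muzi* is /i/ (a vowel), it takes -seb, giving *muziseb*.
The final sound of *rabij* is /j/, which is a voiced consonant, so the suffix is -ad, giving *rabijad*.

ovbawdeflip, muziseb, rabijad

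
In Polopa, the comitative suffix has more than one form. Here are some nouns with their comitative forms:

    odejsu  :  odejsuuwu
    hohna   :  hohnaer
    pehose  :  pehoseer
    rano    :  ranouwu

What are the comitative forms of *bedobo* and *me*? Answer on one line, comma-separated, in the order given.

bedobouwu, meer

Looking at the last vowel of each stem: -uwu when the last vowel of the stem is a rounded vowel (*odejsu*, *rano*); -er when the last vowel of the stem is an unrounded vowel (*hohna*, *pehose*).
Since the last vowel of *bedobo* is /o/ (a rounded vowel), it takes -uwu, giving *bedobouwu*.
*me*: last vowel = /e/, an unrounded vowel → -er → *meer*.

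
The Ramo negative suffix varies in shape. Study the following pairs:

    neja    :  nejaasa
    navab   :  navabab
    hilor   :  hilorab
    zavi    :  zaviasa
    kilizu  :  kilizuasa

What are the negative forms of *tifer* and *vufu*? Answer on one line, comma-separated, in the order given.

Looking at the final sound of each stem: -ab when the stem ends in a consonant (*navab*, *hilor*); -asa when the stem ends in a vowel (*neja*, *zavi*, *kilizu*).
*tifer*: final sound = /r/, a consonant → -ab → *tiferab*.
*vufu*: final sound = /u/, a vowel → -asa → *vufuasa*.

tiferab, vufuasa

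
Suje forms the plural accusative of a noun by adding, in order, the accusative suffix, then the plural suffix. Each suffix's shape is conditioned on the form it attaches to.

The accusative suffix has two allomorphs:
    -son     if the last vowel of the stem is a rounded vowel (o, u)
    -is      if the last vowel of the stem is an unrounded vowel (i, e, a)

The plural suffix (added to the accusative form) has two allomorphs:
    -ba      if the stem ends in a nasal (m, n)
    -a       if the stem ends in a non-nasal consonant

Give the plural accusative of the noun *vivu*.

*vivu* — last vowel /u/ (a rounded vowel) → -son → *vivuson*.
The final consonant of the accusative form *vivuson* is /n/, which is a nasal, so the plural suffix is -ba, giving *vivusonba*.

vivusonba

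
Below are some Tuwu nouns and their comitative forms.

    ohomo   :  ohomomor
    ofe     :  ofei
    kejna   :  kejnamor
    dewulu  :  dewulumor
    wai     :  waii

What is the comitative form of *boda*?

bodamor

The alternation tracks the last vowel of the stem — -i when the last vowel of the stem is a front vowel (*ofe*, *wai*); -mor when the last vowel of the stem is a back vowel (*ohomo*, *kejna*, *dewulu*).
Since the last vowel of *boda* is /a/ (a back vowel), it takes -mor, giving *bodamor*.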